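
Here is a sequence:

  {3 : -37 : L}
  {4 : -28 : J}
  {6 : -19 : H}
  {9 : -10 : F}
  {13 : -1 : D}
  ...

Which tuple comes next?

For the first entry, differences are 1, 2, 3, … (increasing by 1 each time): 3, 4, 6, 9, 13 → 18.
Second entry: +9 each step, so -37, -28, -19, -10, -1 → 8.
Letter: letters move back 2 places in the alphabet; L, J, H, F, D → B.
Combining the parts gives {18 : 8 : B}.

{18 : 8 : B}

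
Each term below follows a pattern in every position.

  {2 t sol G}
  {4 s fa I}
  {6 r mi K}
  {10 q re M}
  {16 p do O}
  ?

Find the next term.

First entry goes 2, 4, 6, 10, 16 → 26 (each term is the sum of the two before it).
First letter — letters move back 1 place in the alphabet: t, s, r, q, p → o.
Note — runs backward through the solfège scale do→ti: sol, fa, mi, re, do → ti.
Second letter — letters move forward 2 places in the alphabet: G, I, K, M, O → Q.
So the next term is {26 o ti Q}.

{26 o ti Q}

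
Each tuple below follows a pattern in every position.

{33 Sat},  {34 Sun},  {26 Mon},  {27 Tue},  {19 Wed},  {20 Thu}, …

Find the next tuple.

For the first value, alternating steps +1, −8, +1, −8, …: 33, 34, 26, 27, 19, 20 → 12.
Day: runs through the weekdays Mon→Sun; Sat, Sun, Mon, Tue, Wed, Thu → Fri.
So the next tuple is {12 Fri}.

{12 Fri}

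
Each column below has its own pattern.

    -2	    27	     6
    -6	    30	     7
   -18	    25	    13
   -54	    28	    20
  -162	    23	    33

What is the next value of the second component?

26

For the second component, alternating steps +3, −5, +3, −5, …: 27, 30, 25, 28, 23 → 26.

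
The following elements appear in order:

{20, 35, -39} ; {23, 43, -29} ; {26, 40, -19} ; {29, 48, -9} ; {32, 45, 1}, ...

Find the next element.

First component: +3 each step; 20, 23, 26, 29, 32 → 35.
Second component — alternating steps +8, −3, +8, −3, …: 35, 43, 40, 48, 45 → 53.
Third component: -39, -29, -19, -9, 1 → 11 (+10 each step).
So the next element is {35, 53, 11}.

{35, 53, 11}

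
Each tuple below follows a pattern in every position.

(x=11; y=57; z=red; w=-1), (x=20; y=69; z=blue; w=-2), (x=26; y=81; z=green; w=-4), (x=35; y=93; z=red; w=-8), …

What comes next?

(x=41; y=105; z=blue; w=-16)

X: alternating steps +9, +6, +9, +6, …; 11, 20, 26, 35 → 41.
Y — +12 each step: 57, 69, 81, 93 → 105.
For the z, repeats red → blue → green: red, blue, green, red → blue.
W goes -1, -2, -4, -8 → -16 (×2 each step).
Putting it together: (x=41; y=105; z=blue; w=-16).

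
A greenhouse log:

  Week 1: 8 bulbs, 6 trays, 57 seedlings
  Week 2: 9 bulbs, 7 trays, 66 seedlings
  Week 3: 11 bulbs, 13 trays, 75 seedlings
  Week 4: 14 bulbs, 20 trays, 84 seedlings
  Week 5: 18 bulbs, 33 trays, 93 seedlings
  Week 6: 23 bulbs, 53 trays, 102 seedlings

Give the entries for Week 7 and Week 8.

29 bulbs, 86 trays, 111 seedlings; 36 bulbs, 139 trays, 120 seedlings

Bulbs goes 8, 9, 11, 14, 18, 23 → 29 → 36 (differences are 1, 2, 3, … (increasing by 1 each time)).
For the trays, each term is the sum of the two before it: 6, 7, 13, 20, 33, 53 → 86 → 139.
Seedlings: +9 each step, so 57, 66, 75, 84, 93, 102 → 111 → 120.
So the next two lines are 29 bulbs, 86 trays, 111 seedlings and 36 bulbs, 139 trays, 120 seedlings.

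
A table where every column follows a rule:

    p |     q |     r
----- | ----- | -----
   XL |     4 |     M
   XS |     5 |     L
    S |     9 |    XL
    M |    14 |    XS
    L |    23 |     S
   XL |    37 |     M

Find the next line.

XS  60  L

Column p goes XL, XS, S, M, L, XL → XS (repeats XL → XS → S → M → L).
Column q: each term is the sum of the two before it, so 4, 5, 9, 14, 23, 37 → 60.
Column r: repeats M → L → XL → XS → S; M, L, XL, XS, S, M → L.
Putting it together: XS  60  L.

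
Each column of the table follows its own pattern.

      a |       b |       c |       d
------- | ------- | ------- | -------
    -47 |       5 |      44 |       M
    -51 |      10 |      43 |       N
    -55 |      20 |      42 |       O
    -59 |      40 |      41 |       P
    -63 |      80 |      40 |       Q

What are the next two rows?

-67  160  39  R; -71  320  38  S

Column a — −4 each step: -47, -51, -55, -59, -63 → -67 → -71.
Column b — ×2 each step: 5, 10, 20, 40, 80 → 160 → 320.
Column c goes 44, 43, 42, 41, 40 → 39 → 38 (−1 each step).
Column d: letters move forward 1 place in the alphabet, so M, N, O, P, Q → R → S.
Putting the parts together: -67  160  39  R and then -71  320  38  S.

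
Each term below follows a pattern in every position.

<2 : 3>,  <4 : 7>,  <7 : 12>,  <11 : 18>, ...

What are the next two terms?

First value goes 2, 4, 7, 11 → 16 → 22 (differences are 2, 3, 4, … (increasing by 1 each time)).
Second value goes 3, 7, 12, 18 → 25 → 33 (differences are 4, 5, 6, … (increasing by 1 each time)).
Putting the parts together: <16 : 25> and then <22 : 33>.

<16 : 25>, <22 : 33>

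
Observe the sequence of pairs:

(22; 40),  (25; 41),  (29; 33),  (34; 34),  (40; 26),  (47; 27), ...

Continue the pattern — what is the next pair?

(55; 19)

For the first slot, differences are 3, 4, 5, … (increasing by 1 each time): 22, 25, 29, 34, 40, 47 → 55.
Second slot: 40, 41, 33, 34, 26, 27 → 19 (alternating steps +1, −8, +1, −8, …).
So the next pair is (55; 19).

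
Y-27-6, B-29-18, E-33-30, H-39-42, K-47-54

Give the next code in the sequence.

For the letter, letters move forward 3 places in the alphabet, wrapping Z→A: Y, B, E, H, K → N.
Second component — differences are 2, 4, 6, … (increasing by 2 each time): 27, 29, 33, 39, 47 → 57.
Third component — +12 each step: 6, 18, 30, 42, 54 → 66.
Combining the parts gives N-57-66.

N-57-66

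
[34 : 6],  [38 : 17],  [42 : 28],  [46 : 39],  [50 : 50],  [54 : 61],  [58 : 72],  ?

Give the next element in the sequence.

For the first component, +4 each step: 34, 38, 42, 46, 50, 54, 58 → 62.
Second component: 6, 17, 28, 39, 50, 61, 72 → 83 (+11 each step).
So the next element is [62 : 83].

[62 : 83]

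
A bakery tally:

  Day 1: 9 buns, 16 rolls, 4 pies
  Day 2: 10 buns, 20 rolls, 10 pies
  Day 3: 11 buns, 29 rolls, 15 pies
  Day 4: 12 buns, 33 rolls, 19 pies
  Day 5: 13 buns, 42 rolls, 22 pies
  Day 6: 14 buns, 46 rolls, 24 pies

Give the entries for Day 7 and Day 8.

15 buns, 55 rolls, 25 pies; 16 buns, 59 rolls, 25 pies

Buns goes 9, 10, 11, 12, 13, 14 → 15 → 16 (+1 each step).
Rolls: 16, 20, 29, 33, 42, 46 → 55 → 59 (alternating steps +4, +9, +4, +9, …).
Pies — differences are 6, 5, 4, … (decreasing by 1 each time): 4, 10, 15, 19, 22, 24 → 25 → 25.
Putting the parts together: 15 buns, 55 rolls, 25 pies and then 16 buns, 59 rolls, 25 pies.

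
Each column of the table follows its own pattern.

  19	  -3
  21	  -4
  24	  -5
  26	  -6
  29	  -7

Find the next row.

31  -8

First component goes 19, 21, 24, 26, 29 → 31 (alternating steps +2, +3, +2, +3, …).
For the second component, −1 each step: -3, -4, -5, -6, -7 → -8.
Combining the parts gives 31  -8.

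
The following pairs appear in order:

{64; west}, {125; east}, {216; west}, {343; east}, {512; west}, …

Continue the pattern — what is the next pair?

For the first coordinate, perfect cubes: 4³, 5³, 6³, …: 64, 125, 216, 343, 512 → 729.
Direction goes west, east, west, east, west → east (alternates west ↔ east).
Putting it together: {729; east}.

{729; east}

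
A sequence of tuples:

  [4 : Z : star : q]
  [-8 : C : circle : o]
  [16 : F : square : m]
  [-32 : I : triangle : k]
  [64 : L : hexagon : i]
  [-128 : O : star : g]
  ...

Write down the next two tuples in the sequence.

For the first coordinate, ×(-2) each step: 4, -8, 16, -32, 64, -128 → 256 → -512.
First letter: letters move forward 3 places in the alphabet, wrapping Z→A, so Z, C, F, I, L, O → R → U.
Shape: star, circle, square, triangle, hexagon, star → circle → square (repeats star → circle → square → triangle → hexagon).
Second letter: letters move back 2 places in the alphabet, so q, o, m, k, i, g → e → c.
Putting the parts together: [256 : R : circle : e] and then [-512 : U : square : c].

[256 : R : circle : e], [-512 : U : square : c]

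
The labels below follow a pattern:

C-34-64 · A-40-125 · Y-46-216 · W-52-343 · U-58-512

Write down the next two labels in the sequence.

S-64-729 then Q-70-1000

Letter: C, A, Y, W, U → S → Q (letters move back 2 places in the alphabet, wrapping A→Z).
Second component: +6 each step; 34, 40, 46, 52, 58 → 64 → 70.
Third component: 64, 125, 216, 343, 512 → 729 → 1000 (perfect cubes: 4³, 5³, 6³, …).
Putting the parts together: S-64-729 and then Q-70-1000.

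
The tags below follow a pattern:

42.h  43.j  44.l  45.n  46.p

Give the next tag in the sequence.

47.r

For the first component, +1 each step: 42, 43, 44, 45, 46 → 47.
For the letter, letters move forward 2 places in the alphabet: h, j, l, n, p → r.
Combining the parts gives 47.r.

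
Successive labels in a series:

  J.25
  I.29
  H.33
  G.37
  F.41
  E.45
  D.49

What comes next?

Letter: letters move back 1 place in the alphabet, so J, I, H, G, F, E, D → C.
Second component: +4 each step; 25, 29, 33, 37, 41, 45, 49 → 53.
So the next label is C.53.

C.53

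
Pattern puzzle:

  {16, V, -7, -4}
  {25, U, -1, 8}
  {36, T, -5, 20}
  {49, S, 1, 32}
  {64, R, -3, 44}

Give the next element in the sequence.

First component: perfect squares: 4², 5², 6², …, so 16, 25, 36, 49, 64 → 81.
Letter: letters move back 1 place in the alphabet, so V, U, T, S, R → Q.
Third component — alternating steps +6, −4, +6, −4, …: -7, -1, -5, 1, -3 → 3.
Fourth component — +12 each step: -4, 8, 20, 32, 44 → 56.
Combining the parts gives {81, Q, 3, 56}.

{81, Q, 3, 56}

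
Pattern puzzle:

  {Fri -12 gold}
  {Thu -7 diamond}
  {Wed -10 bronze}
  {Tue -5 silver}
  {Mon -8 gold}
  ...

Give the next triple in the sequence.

Day — runs backward through the weekdays Mon→Sun: Fri, Thu, Wed, Tue, Mon → Sun.
Second slot goes -12, -7, -10, -5, -8 → -3 (alternating steps +5, −3, +5, −3, …).
Rank — repeats gold → diamond → bronze → silver: gold, diamond, bronze, silver, gold → diamond.
Combining the parts gives {Sun -3 diamond}.

{Sun -3 diamond}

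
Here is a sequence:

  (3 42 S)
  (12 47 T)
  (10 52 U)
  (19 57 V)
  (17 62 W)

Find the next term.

First slot: 3, 12, 10, 19, 17 → 26 (alternating steps +9, −2, +9, −2, …).
Second slot goes 42, 47, 52, 57, 62 → 67 (+5 each step).
Letter goes S, T, U, V, W → X (letters move forward 1 place in the alphabet).
So the next term is (26 67 X).

(26 67 X)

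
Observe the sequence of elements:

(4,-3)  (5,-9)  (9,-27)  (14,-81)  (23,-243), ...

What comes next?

(37,-729)

First value: each term is the sum of the two before it, so 4, 5, 9, 14, 23 → 37.
For the second value, ×3 each step: -3, -9, -27, -81, -243 → -729.
Combining the parts gives (37,-729).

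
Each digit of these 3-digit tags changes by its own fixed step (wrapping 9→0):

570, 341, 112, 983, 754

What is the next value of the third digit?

First digit goes 5, 3, 1, 9, 7 → 5 (−2 each step, mod 10).
Second digit goes 7, 4, 1, 8, 5 → 2 (−3 each step, mod 10).
Third digit goes 0, 1, 2, 3, 4 → 5 (+1 each step, mod 10).

5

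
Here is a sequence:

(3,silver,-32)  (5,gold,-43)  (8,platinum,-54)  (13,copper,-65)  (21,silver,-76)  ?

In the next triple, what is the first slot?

34

First slot: each term is the sum of the two before it, so 3, 5, 8, 13, 21 → 34.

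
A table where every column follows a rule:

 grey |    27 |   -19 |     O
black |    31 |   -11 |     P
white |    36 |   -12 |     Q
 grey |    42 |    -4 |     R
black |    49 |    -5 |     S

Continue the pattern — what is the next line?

For the shade, repeats grey → black → white: grey, black, white, grey, black → white.
Second component: 27, 31, 36, 42, 49 → 57 (differences are 4, 5, 6, … (increasing by 1 each time)).
Third component goes -19, -11, -12, -4, -5 → 3 (alternating steps +8, −1, +8, −1, …).
Letter goes O, P, Q, R, S → T (letters move forward 1 place in the alphabet).
Combining the parts gives white  57  3  T.

white  57  3  T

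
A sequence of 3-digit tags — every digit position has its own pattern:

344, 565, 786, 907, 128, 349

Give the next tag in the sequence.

First digit: 3, 5, 7, 9, 1, 3 → 5 (+2 each step, mod 10).
Second digit — +2 each step, mod 10: 4, 6, 8, 0, 2, 4 → 6.
Third digit: 4, 5, 6, 7, 8, 9 → 0 (+1 each step, mod 10).
So the next tag is 560.

560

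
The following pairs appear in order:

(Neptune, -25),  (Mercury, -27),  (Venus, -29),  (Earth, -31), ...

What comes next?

(Mars, -33)

Planet — runs through the planets Mercury→Neptune: Neptune, Mercury, Venus, Earth → Mars.
Second slot: −2 each step; -25, -27, -29, -31 → -33.
Combining the parts gives (Mars, -33).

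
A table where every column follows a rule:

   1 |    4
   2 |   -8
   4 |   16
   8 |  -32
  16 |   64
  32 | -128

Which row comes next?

64  256

First component: ×2 each step; 1, 2, 4, 8, 16, 32 → 64.
For the second component, ×(-2) each step: 4, -8, 16, -32, 64, -128 → 256.
So the next row is 64  256.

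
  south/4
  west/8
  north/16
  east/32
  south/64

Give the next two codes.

Direction: repeats south → west → north → east, so south, west, north, east, south → west → north.
For the second component, ×2 each step: 4, 8, 16, 32, 64 → 128 → 256.
So the next two codes are west/128 and north/256.

west/128 then north/256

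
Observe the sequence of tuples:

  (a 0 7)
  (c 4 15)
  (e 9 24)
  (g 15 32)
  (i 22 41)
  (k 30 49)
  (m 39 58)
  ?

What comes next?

(o 49 66)

For the letter, letters move forward 2 places in the alphabet: a, c, e, g, i, k, m → o.
Second entry goes 0, 4, 9, 15, 22, 30, 39 → 49 (differences are 4, 5, 6, … (increasing by 1 each time)).
Third entry goes 7, 15, 24, 32, 41, 49, 58 → 66 (alternating steps +8, +9, +8, +9, …).
Combining the parts gives (o 49 66).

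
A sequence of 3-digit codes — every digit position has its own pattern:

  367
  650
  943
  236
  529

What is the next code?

812

First digit — +3 each step, mod 10: 3, 6, 9, 2, 5 → 8.
Second digit: 6, 5, 4, 3, 2 → 1 (−1 each step, mod 10).
Third digit — +3 each step, mod 10: 7, 0, 3, 6, 9 → 2.
Putting it together: 812.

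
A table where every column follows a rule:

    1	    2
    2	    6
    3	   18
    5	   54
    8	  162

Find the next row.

First component: each term is the sum of the two before it, so 1, 2, 3, 5, 8 → 13.
Second component goes 2, 6, 18, 54, 162 → 486 (×3 each step).
So the next row is 13  486.

13  486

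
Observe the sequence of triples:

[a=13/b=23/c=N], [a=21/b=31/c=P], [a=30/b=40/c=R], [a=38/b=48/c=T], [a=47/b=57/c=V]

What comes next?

[a=55/b=65/c=X]

A goes 13, 21, 30, 38, 47 → 55 (alternating steps +8, +9, +8, +9, …).
B: 23, 31, 40, 48, 57 → 65 (always 10 more than the a).
C: letters move forward 2 places in the alphabet, so N, P, R, T, V → X.
Putting it together: [a=55/b=65/c=X].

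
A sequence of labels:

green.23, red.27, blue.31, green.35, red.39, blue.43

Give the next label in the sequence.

green.47

For the colour, repeats green → red → blue: green, red, blue, green, red, blue → green.
Second component — +4 each step: 23, 27, 31, 35, 39, 43 → 47.
Combining the parts gives green.47.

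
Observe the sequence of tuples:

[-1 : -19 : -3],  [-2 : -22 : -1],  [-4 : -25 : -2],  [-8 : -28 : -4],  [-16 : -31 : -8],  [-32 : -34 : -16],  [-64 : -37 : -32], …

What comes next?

[-128 : -40 : -64]

First slot goes -1, -2, -4, -8, -16, -32, -64 → -128 (×2 each step).
Second slot: -19, -22, -25, -28, -31, -34, -37 → -40 (−3 each step).
Third slot goes -3, -1, -2, -4, -8, -16, -32 → -64 (always the previous value of the first slot).
Combining the parts gives [-128 : -40 : -64].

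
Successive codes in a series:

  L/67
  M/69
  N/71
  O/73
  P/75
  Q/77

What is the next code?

Letter: letters move forward 1 place in the alphabet; L, M, N, O, P, Q → R.
For the second component, +2 each step: 67, 69, 71, 73, 75, 77 → 79.
Putting it together: R/79.

R/79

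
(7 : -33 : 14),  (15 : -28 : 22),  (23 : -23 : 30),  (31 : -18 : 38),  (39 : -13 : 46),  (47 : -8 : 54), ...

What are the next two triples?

(55 : -3 : 62), (63 : 2 : 70)

First part: +8 each step; 7, 15, 23, 31, 39, 47 → 55 → 63.
Second part — +5 each step: -33, -28, -23, -18, -13, -8 → -3 → 2.
Third part: always 7 more than the first part, so 14, 22, 30, 38, 46, 54 → 62 → 70.
Putting the parts together: (55 : -3 : 62) and then (63 : 2 : 70).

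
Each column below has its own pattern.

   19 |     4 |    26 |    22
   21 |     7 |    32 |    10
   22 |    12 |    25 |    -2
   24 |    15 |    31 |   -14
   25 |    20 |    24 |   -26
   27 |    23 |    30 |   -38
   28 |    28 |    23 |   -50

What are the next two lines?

30  31  29  -62; 31  36  22  -74

First component: alternating steps +2, +1, +2, +1, …; 19, 21, 22, 24, 25, 27, 28 → 30 → 31.
Second component goes 4, 7, 12, 15, 20, 23, 28 → 31 → 36 (alternating steps +3, +5, +3, +5, …).
Third component goes 26, 32, 25, 31, 24, 30, 23 → 29 → 22 (alternating steps +6, −7, +6, −7, …).
Fourth component goes 22, 10, -2, -14, -26, -38, -50 → -62 → -74 (−12 each step).
Putting the parts together: 30  31  29  -62 and then 31  36  22  -74.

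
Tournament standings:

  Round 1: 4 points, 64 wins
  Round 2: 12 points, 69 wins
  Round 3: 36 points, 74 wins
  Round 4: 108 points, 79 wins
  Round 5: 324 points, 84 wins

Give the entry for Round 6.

Points goes 4, 12, 36, 108, 324 → 972 (×3 each step).
For the wins, +5 each step: 64, 69, 74, 79, 84 → 89.
Putting it together: 972 points, 89 wins.

972 points, 89 wins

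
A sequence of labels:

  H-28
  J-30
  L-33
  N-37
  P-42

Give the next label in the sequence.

Letter: H, J, L, N, P → R (letters move forward 2 places in the alphabet).
For the second component, differences are 2, 3, 4, … (increasing by 1 each time): 28, 30, 33, 37, 42 → 48.
Combining the parts gives R-48.

R-48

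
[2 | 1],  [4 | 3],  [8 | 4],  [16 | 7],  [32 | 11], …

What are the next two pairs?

[64 | 18], [128 | 29]

First slot: ×2 each step, so 2, 4, 8, 16, 32 → 64 → 128.
Second slot: each term is the sum of the two before it, so 1, 3, 4, 7, 11 → 18 → 29.
Putting the parts together: [64 | 18] and then [128 | 29].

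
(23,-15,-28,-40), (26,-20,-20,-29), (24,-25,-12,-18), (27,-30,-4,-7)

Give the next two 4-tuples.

(25,-35,4,4), (28,-40,12,15)

First coordinate: alternating steps +3, −2, +3, −2, …; 23, 26, 24, 27 → 25 → 28.
Second coordinate: -15, -20, -25, -30 → -35 → -40 (−5 each step).
Third coordinate goes -28, -20, -12, -4 → 4 → 12 (+8 each step).
Fourth coordinate: -40, -29, -18, -7 → 4 → 15 (+11 each step).
Putting the parts together: (25,-35,4,4) and then (28,-40,12,15).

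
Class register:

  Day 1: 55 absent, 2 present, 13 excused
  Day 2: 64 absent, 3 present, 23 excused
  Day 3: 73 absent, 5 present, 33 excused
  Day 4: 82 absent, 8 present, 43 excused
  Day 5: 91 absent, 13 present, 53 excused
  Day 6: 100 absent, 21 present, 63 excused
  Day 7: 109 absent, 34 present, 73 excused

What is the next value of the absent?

Absent: +9 each step, so 55, 64, 73, 82, 91, 100, 109 → 118.

118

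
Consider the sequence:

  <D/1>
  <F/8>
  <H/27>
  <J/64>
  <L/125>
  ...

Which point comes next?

<N/216>

Letter: D, F, H, J, L → N (letters move forward 2 places in the alphabet).
Second entry: perfect cubes: 1³, 2³, 3³, …, so 1, 8, 27, 64, 125 → 216.
Combining the parts gives <N/216>.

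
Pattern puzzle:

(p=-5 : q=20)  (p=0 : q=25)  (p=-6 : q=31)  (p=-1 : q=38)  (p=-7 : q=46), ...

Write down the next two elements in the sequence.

(p=-2 : q=55), (p=-8 : q=65)

P — alternating steps +5, −6, +5, −6, …: -5, 0, -6, -1, -7 → -2 → -8.
Q — differences are 5, 6, 7, … (increasing by 1 each time): 20, 25, 31, 38, 46 → 55 → 65.
So the next two elements are (p=-2 : q=55) and (p=-8 : q=65).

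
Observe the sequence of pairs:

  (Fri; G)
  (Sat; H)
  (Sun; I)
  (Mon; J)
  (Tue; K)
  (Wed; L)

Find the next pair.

Day: Fri, Sat, Sun, Mon, Tue, Wed → Thu (runs through the weekdays Mon→Sun).
Letter — letters move forward 1 place in the alphabet: G, H, I, J, K, L → M.
Combining the parts gives (Thu; M).

(Thu; M)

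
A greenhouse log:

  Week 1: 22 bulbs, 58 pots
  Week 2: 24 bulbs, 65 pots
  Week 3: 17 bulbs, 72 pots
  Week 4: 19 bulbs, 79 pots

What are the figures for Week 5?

12 bulbs, 86 pots

Bulbs: alternating steps +2, −7, +2, −7, …; 22, 24, 17, 19 → 12.
Pots: +7 each step; 58, 65, 72, 79 → 86.
Combining the parts gives 12 bulbs, 86 pots.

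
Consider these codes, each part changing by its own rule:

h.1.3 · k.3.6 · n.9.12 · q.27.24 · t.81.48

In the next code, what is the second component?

Second component: ×3 each step; 1, 3, 9, 27, 81 → 243.

243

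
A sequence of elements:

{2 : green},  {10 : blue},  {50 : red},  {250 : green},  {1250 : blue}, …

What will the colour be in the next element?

Colour: repeats green → blue → red, so green, blue, red, green, blue → red.

red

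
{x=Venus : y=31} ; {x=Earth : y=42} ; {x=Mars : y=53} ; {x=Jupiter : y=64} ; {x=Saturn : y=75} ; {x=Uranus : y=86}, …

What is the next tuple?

X: runs through the planets Mercury→Neptune; Venus, Earth, Mars, Jupiter, Saturn, Uranus → Neptune.
Y — +11 each step: 31, 42, 53, 64, 75, 86 → 97.
So the next tuple is {x=Neptune : y=97}.

{x=Neptune : y=97}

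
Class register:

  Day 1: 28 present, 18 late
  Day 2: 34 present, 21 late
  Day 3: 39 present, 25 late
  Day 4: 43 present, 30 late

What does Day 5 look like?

46 present, 36 late

For the present, differences are 6, 5, 4, … (decreasing by 1 each time): 28, 34, 39, 43 → 46.
Late — differences are 3, 4, 5, … (increasing by 1 each time): 18, 21, 25, 30 → 36.
So the next record is 46 present, 36 late.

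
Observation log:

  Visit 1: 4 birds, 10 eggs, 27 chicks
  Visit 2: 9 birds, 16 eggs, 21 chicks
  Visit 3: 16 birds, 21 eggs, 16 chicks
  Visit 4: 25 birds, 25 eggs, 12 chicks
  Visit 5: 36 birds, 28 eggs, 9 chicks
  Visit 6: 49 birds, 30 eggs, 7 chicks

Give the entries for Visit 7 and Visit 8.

64 birds, 31 eggs, 6 chicks; 81 birds, 31 eggs, 6 chicks

For the birds, perfect squares: 2², 3², 4², …: 4, 9, 16, 25, 36, 49 → 64 → 81.
Eggs: 10, 16, 21, 25, 28, 30 → 31 → 31 (differences are 6, 5, 4, … (decreasing by 1 each time)).
Chicks — together with the eggs always sums to 37: 27, 21, 16, 12, 9, 7 → 6 → 6.
Putting the parts together: 64 birds, 31 eggs, 6 chicks and then 81 birds, 31 eggs, 6 chicks.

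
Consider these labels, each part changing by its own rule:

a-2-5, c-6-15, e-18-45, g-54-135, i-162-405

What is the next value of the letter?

k

Letter goes a, c, e, g, i → k (letters move forward 2 places in the alphabet).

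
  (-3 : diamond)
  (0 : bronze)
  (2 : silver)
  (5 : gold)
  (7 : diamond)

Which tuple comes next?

First slot: alternating steps +3, +2, +3, +2, …; -3, 0, 2, 5, 7 → 10.
Rank: repeats diamond → bronze → silver → gold; diamond, bronze, silver, gold, diamond → bronze.
Combining the parts gives (10 : bronze).

(10 : bronze)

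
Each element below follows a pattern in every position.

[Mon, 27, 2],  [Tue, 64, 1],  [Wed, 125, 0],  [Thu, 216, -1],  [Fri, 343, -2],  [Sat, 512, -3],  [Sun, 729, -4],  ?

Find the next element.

Day: Mon, Tue, Wed, Thu, Fri, Sat, Sun → Mon (runs through the weekdays Mon→Sun).
For the second slot, perfect cubes: 3³, 4³, 5³, …: 27, 64, 125, 216, 343, 512, 729 → 1000.
Third slot: −1 each step, so 2, 1, 0, -1, -2, -3, -4 → -5.
Combining the parts gives [Mon, 1000, -5].

[Mon, 1000, -5]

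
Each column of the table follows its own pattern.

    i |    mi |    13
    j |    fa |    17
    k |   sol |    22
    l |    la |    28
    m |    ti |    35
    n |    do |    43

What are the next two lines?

o  re  52; p  mi  62

Letter: letters move forward 1 place in the alphabet, so i, j, k, l, m, n → o → p.
Note — runs through the solfège scale do→ti: mi, fa, sol, la, ti, do → re → mi.
Third component: differences are 4, 5, 6, … (increasing by 1 each time); 13, 17, 22, 28, 35, 43 → 52 → 62.
Putting the parts together: o  re  52 and then p  mi  62.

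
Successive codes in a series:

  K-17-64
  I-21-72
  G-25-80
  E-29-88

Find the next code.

C-33-96

Letter: letters move back 2 places in the alphabet, so K, I, G, E → C.
Second component: +4 each step; 17, 21, 25, 29 → 33.
Third component goes 64, 72, 80, 88 → 96 (+8 each step).
Putting it together: C-33-96.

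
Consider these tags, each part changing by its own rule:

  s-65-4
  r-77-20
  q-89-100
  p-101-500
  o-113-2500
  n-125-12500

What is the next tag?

m-137-62500

Letter: letters move back 1 place in the alphabet; s, r, q, p, o, n → m.
Second component: +12 each step; 65, 77, 89, 101, 113, 125 → 137.
Third component: 4, 20, 100, 500, 2500, 12500 → 62500 (×5 each step).
Putting it together: m-137-62500.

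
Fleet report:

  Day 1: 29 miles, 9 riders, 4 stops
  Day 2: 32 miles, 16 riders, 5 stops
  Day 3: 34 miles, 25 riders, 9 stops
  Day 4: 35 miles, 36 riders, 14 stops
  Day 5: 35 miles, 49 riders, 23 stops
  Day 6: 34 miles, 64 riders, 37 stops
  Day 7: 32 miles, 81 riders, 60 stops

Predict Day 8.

29 miles, 100 riders, 97 stops

For the miles, differences are 3, 2, 1, … (decreasing by 1 each time): 29, 32, 34, 35, 35, 34, 32 → 29.
Riders: perfect squares: 3², 4², 5², …, so 9, 16, 25, 36, 49, 64, 81 → 100.
Stops goes 4, 5, 9, 14, 23, 37, 60 → 97 (each term is the sum of the two before it).
Putting it together: 29 miles, 100 riders, 97 stops.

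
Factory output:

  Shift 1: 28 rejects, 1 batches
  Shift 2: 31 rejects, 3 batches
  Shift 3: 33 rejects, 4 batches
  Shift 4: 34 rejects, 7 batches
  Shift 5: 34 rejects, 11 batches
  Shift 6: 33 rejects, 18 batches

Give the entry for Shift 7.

For the rejects, differences are 3, 2, 1, … (decreasing by 1 each time): 28, 31, 33, 34, 34, 33 → 31.
Batches goes 1, 3, 4, 7, 11, 18 → 29 (each term is the sum of the two before it).
Combining the parts gives 31 rejects, 29 batches.

31 rejects, 29 batches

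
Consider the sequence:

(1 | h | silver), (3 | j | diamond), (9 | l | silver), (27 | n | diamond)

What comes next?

(81 | p | silver)

First value goes 1, 3, 9, 27 → 81 (×3 each step).
Letter: letters move forward 2 places in the alphabet; h, j, l, n → p.
Rank: alternates silver ↔ diamond, so silver, diamond, silver, diamond → silver.
So the next element is (81 | p | silver).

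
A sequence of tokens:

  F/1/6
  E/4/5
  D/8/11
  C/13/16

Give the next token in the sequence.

B/19/27

Letter goes F, E, D, C → B (letters move back 1 place in the alphabet).
Second component — differences are 3, 4, 5, … (increasing by 1 each time): 1, 4, 8, 13 → 19.
Third component: each term is the sum of the two before it, so 6, 5, 11, 16 → 27.
Putting it together: B/19/27.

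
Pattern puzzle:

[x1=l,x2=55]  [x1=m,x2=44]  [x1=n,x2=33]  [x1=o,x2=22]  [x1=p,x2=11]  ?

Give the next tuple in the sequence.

[x1=q,x2=0]

X1: letters move forward 1 place in the alphabet; l, m, n, o, p → q.
X2: 55, 44, 33, 22, 11 → 0 (−11 each step).
Combining the parts gives [x1=q,x2=0].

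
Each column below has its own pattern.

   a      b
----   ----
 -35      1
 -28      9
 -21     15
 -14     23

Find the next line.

-7  29

Column a: -35, -28, -21, -14 → -7 (+7 each step).
Column b — alternating steps +8, +6, +8, +6, …: 1, 9, 15, 23 → 29.
Putting it together: -7  29.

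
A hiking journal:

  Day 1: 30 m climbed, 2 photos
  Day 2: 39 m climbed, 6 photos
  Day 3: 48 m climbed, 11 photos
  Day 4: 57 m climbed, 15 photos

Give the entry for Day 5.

66 m climbed, 20 photos

For the m climbed, +9 each step: 30, 39, 48, 57 → 66.
Photos: 2, 6, 11, 15 → 20 (alternating steps +4, +5, +4, +5, …).
Combining the parts gives 66 m climbed, 20 photos.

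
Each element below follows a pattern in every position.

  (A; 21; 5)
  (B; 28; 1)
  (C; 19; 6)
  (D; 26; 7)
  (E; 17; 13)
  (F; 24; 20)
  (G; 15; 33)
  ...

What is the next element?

(H; 22; 53)

Letter: A, B, C, D, E, F, G → H (letters move forward 1 place in the alphabet).
Second coordinate: alternating steps +7, −9, +7, −9, …, so 21, 28, 19, 26, 17, 24, 15 → 22.
Third coordinate goes 5, 1, 6, 7, 13, 20, 33 → 53 (each term is the sum of the two before it).
Combining the parts gives (H; 22; 53).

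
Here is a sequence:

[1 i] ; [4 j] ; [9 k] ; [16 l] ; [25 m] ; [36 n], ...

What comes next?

[49 o]

First value — perfect squares: 1², 2², 3², …: 1, 4, 9, 16, 25, 36 → 49.
Letter: letters move forward 1 place in the alphabet, so i, j, k, l, m, n → o.
So the next tuple is [49 o].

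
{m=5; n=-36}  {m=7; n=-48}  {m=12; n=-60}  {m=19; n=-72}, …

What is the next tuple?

{m=31; n=-84}

M: each term is the sum of the two before it, so 5, 7, 12, 19 → 31.
N: −12 each step, so -36, -48, -60, -72 → -84.
Putting it together: {m=31; n=-84}.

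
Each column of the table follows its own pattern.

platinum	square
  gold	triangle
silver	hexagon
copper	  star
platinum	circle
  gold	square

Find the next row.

silver  triangle

Metal: repeats platinum → gold → silver → copper; platinum, gold, silver, copper, platinum, gold → silver.
For the shape, repeats square → triangle → hexagon → star → circle: square, triangle, hexagon, star, circle, square → triangle.
Putting it together: silver  triangle.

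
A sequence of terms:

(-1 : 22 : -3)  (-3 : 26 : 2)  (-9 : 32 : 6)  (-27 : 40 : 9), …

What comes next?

First slot — ×3 each step: -1, -3, -9, -27 → -81.
Second slot: differences are 4, 6, 8, … (increasing by 2 each time); 22, 26, 32, 40 → 50.
For the third slot, differences are 5, 4, 3, … (decreasing by 1 each time): -3, 2, 6, 9 → 11.
Combining the parts gives (-81 : 50 : 11).

(-81 : 50 : 11)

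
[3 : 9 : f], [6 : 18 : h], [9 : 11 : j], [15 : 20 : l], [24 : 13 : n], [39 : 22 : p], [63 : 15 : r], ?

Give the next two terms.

[102 : 24 : t], [165 : 17 : v]

First component — each term is the sum of the two before it: 3, 6, 9, 15, 24, 39, 63 → 102 → 165.
Second component: alternating steps +9, −7, +9, −7, …; 9, 18, 11, 20, 13, 22, 15 → 24 → 17.
Letter goes f, h, j, l, n, p, r → t → v (letters move forward 2 places in the alphabet).
Putting the parts together: [102 : 24 : t] and then [165 : 17 : v].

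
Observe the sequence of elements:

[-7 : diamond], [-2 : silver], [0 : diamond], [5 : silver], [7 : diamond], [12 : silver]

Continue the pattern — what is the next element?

[14 : diamond]

For the first part, alternating steps +5, +2, +5, +2, …: -7, -2, 0, 5, 7, 12 → 14.
Rank — alternates diamond ↔ silver: diamond, silver, diamond, silver, diamond, silver → diamond.
Combining the parts gives [14 : diamond].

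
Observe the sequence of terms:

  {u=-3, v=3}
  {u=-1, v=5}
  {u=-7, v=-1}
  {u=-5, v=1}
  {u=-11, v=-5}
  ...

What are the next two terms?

{u=-9, v=-3}, {u=-15, v=-9}

U — alternating steps +2, −6, +2, −6, …: -3, -1, -7, -5, -11 → -9 → -15.
V — always 6 more than the u: 3, 5, -1, 1, -5 → -3 → -9.
Putting the parts together: {u=-9, v=-3} and then {u=-15, v=-9}.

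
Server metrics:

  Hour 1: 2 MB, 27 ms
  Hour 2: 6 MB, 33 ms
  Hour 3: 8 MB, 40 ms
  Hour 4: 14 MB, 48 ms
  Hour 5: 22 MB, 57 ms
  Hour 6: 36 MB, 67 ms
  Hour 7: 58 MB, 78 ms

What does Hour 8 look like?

94 MB, 90 ms

MB: 2, 6, 8, 14, 22, 36, 58 → 94 (each term is the sum of the two before it).
Ms: 27, 33, 40, 48, 57, 67, 78 → 90 (differences are 6, 7, 8, … (increasing by 1 each time)).
So the next row is 94 MB, 90 ms.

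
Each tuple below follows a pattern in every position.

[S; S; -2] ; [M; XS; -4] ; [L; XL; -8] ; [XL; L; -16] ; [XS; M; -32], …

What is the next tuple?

First size: runs through clothing sizes XS→XL; S, M, L, XL, XS → S.
Second size: runs backward through clothing sizes XS→XL, so S, XS, XL, L, M → S.
Third value goes -2, -4, -8, -16, -32 → -64 (×2 each step).
Combining the parts gives [S; S; -64].

[S; S; -64]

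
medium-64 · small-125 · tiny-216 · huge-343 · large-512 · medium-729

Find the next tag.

Size: repeats medium → small → tiny → huge → large, so medium, small, tiny, huge, large, medium → small.
Second component: perfect cubes: 4³, 5³, 6³, …; 64, 125, 216, 343, 512, 729 → 1000.
So the next tag is small-1000.

small-1000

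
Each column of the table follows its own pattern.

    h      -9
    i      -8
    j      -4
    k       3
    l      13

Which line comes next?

m  26

Letter: letters move forward 1 place in the alphabet, so h, i, j, k, l → m.
Second component: differences are 1, 4, 7, … (increasing by 3 each time); -9, -8, -4, 3, 13 → 26.
So the next line is m  26.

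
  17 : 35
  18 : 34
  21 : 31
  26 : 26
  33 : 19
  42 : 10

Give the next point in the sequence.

53 : -1

First coordinate goes 17, 18, 21, 26, 33, 42 → 53 (differences are 1, 3, 5, … (increasing by 2 each time)).
Second coordinate — together with the first coordinate always sums to 52: 35, 34, 31, 26, 19, 10 → -1.
So the next point is 53 : -1.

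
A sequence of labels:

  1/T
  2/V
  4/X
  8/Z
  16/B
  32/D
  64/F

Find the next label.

128/H

First component: ×2 each step, so 1, 2, 4, 8, 16, 32, 64 → 128.
Letter goes T, V, X, Z, B, D, F → H (letters move forward 2 places in the alphabet, wrapping Z→A).
Putting it together: 128/H.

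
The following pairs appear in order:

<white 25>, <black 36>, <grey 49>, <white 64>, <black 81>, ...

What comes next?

<grey 100>

Shade: repeats white → black → grey, so white, black, grey, white, black → grey.
Second coordinate: perfect squares: 5², 6², 7², …; 25, 36, 49, 64, 81 → 100.
So the next pair is <grey 100>.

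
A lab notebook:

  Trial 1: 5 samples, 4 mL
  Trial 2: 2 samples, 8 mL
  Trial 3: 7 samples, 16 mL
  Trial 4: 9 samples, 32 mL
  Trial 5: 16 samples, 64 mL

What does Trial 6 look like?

Samples goes 5, 2, 7, 9, 16 → 25 (each term is the sum of the two before it).
For the mL, ×2 each step: 4, 8, 16, 32, 64 → 128.
So the next line is 25 samples, 128 mL.

25 samples, 128 mL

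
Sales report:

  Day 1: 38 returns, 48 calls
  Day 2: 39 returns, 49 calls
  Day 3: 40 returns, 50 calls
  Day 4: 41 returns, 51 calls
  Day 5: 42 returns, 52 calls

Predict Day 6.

43 returns, 53 calls

Returns: +1 each step, so 38, 39, 40, 41, 42 → 43.
Calls: always 10 more than the returns; 48, 49, 50, 51, 52 → 53.
Putting it together: 43 returns, 53 calls.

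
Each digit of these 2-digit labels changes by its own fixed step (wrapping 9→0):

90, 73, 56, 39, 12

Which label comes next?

95

First digit — −2 each step, mod 10: 9, 7, 5, 3, 1 → 9.
Second digit: 0, 3, 6, 9, 2 → 5 (+3 each step, mod 10).
Putting it together: 95.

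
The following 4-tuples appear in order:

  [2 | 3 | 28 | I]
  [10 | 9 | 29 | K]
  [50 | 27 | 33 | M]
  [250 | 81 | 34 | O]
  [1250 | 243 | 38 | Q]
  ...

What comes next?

First entry: 2, 10, 50, 250, 1250 → 6250 (×5 each step).
For the second entry, ×3 each step: 3, 9, 27, 81, 243 → 729.
Third entry: alternating steps +1, +4, +1, +4, …; 28, 29, 33, 34, 38 → 39.
Letter — letters move forward 2 places in the alphabet: I, K, M, O, Q → S.
Combining the parts gives [6250 | 729 | 39 | S].

[6250 | 729 | 39 | S]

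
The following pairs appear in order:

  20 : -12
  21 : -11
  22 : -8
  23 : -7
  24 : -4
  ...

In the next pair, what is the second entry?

Second entry goes -12, -11, -8, -7, -4 → -3 (alternating steps +1, +3, +1, +3, …).

-3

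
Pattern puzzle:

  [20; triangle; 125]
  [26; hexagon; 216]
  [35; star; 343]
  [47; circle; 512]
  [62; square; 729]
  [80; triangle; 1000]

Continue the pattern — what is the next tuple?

[101; hexagon; 1331]

First component: 20, 26, 35, 47, 62, 80 → 101 (differences are 6, 9, 12, … (increasing by 3 each time)).
For the shape, repeats triangle → hexagon → star → circle → square: triangle, hexagon, star, circle, square, triangle → hexagon.
For the third component, perfect cubes: 5³, 6³, 7³, …: 125, 216, 343, 512, 729, 1000 → 1331.
Putting it together: [101; hexagon; 1331].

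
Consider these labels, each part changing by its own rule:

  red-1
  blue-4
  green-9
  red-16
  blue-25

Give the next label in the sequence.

green-36

Colour — repeats red → blue → green: red, blue, green, red, blue → green.
Second component: perfect squares: 1², 2², 3², …; 1, 4, 9, 16, 25 → 36.
So the next label is green-36.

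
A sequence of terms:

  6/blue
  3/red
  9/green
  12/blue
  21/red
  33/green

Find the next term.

First part goes 6, 3, 9, 12, 21, 33 → 54 (each term is the sum of the two before it).
Colour: blue, red, green, blue, red, green → blue (repeats blue → red → green).
Putting it together: 54/blue.

54/blue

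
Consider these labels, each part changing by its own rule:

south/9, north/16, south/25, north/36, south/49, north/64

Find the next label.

south/81

Direction goes south, north, south, north, south, north → south (alternates south ↔ north).
Second component: 9, 16, 25, 36, 49, 64 → 81 (perfect squares: 3², 4², 5², …).
So the next label is south/81.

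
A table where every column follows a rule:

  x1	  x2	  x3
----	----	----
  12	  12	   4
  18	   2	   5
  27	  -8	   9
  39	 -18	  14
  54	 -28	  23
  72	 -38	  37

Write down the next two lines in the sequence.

Column x1 goes 12, 18, 27, 39, 54, 72 → 93 → 117 (differences are 6, 9, 12, … (increasing by 3 each time)).
Column x2: −10 each step, so 12, 2, -8, -18, -28, -38 → -48 → -58.
Column x3 goes 4, 5, 9, 14, 23, 37 → 60 → 97 (each term is the sum of the two before it).
Putting the parts together: 93  -48  60 and then 117  -58  97.

93  -48  60; 117  -58  97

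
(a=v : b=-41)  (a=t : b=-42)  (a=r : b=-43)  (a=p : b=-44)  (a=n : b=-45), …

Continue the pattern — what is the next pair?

A: letters move back 2 places in the alphabet, so v, t, r, p, n → l.
B: -41, -42, -43, -44, -45 → -46 (−1 each step).
Combining the parts gives (a=l : b=-46).

(a=l : b=-46)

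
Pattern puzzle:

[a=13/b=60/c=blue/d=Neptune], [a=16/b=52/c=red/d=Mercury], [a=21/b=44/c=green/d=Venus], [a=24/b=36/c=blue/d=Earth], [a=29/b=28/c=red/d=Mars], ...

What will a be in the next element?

32

A: alternating steps +3, +5, +3, +5, …, so 13, 16, 21, 24, 29 → 32.
B goes 60, 52, 44, 36, 28 → 20 (−8 each step).
C: repeats blue → red → green, so blue, red, green, blue, red → green.
D: runs through the planets Mercury→Neptune; Neptune, Mercury, Venus, Earth, Mars → Jupiter.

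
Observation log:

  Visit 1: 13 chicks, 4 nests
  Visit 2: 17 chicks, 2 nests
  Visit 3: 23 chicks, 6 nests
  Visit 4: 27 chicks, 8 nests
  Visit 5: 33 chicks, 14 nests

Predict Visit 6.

Chicks: alternating steps +4, +6, +4, +6, …; 13, 17, 23, 27, 33 → 37.
Nests: each term is the sum of the two before it, so 4, 2, 6, 8, 14 → 22.
So the next row is 37 chicks, 22 nests.

37 chicks, 22 nests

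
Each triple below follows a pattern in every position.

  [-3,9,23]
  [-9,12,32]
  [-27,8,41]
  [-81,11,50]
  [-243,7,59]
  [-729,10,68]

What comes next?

First component goes -3, -9, -27, -81, -243, -729 → -2187 (×3 each step).
Second component: alternating steps +3, −4, +3, −4, …; 9, 12, 8, 11, 7, 10 → 6.
Third component: +9 each step, so 23, 32, 41, 50, 59, 68 → 77.
Putting it together: [-2187,6,77].

[-2187,6,77]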